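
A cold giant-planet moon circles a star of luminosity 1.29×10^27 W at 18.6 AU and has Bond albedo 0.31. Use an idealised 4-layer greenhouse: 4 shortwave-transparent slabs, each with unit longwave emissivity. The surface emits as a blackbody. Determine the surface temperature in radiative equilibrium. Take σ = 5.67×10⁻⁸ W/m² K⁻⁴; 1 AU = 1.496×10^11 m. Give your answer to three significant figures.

119 K

d = 18.6 × 1.496×10^11 m = 2.783×10^12 m.
Spreading L over a sphere of radius d: S = 1.29×10^27/(4π·2.78×10^12²) = 13.26 W/m².
Top-of-atmosphere balance: σT_e⁴ = S(1−α)/4 = 2.287 W/m² → T_e = 79.69 K.
Layer-by-layer balance gives σT_s⁴ = (N+1)σT_e⁴, so T_s = 5^¼·79.69 = 119.2 K.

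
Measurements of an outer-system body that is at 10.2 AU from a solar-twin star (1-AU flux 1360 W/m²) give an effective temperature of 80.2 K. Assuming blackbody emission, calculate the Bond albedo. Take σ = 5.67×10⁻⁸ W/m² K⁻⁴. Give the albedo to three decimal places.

0.282

Flux at the orbit: S = 1360/(10.2)² = 13.07 W/m².
Rearranging the radiative balance, α = 1 − 4σT⁴/S.
σT⁴ = 2.346 W/m², so 4σT⁴ = 9.383 W/m².
Hence α = 1 − 9.383/13.07 = 0.2822.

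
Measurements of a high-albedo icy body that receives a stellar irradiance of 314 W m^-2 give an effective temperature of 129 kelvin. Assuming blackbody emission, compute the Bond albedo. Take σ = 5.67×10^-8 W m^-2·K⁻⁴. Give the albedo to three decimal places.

0.800

Energy balance: S(1−α)/4 = σT⁴, so 1−α = 4σT⁴/S.
σT⁴ = 15.70 W m^-2, so 4σT⁴ = 62.81 W m^-2.
1−α = 62.81/314.0 = 0.2000, so α = 0.8000.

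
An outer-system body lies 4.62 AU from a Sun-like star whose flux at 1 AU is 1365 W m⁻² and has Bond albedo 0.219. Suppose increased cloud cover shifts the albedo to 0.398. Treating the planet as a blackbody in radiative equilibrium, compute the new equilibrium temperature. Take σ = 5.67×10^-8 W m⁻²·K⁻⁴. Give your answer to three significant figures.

Irradiance scales as 1/d², so S = 1365 W m⁻² × (1/4.62)² = 63.95 W m⁻².
With the new albedo, S(1−α₂)/4 = 9.625 W m⁻², so T₂ = 114.1 K.

114 kelvin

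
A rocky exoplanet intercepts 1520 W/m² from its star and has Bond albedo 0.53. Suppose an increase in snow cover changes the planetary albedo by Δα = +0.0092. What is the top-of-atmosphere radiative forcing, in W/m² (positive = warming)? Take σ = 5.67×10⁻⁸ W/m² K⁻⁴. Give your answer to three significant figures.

ΔF = −(S/4)Δα = −(1520/4)×(+0.0092) = -3.496 W/m².

-3.50 W/m²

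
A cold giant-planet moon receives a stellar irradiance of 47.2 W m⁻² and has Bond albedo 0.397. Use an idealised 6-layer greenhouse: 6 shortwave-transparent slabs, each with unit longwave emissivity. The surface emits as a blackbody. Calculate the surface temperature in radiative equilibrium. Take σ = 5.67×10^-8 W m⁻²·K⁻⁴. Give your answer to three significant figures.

172 kelvin

OLR = S(1−α)/4 = 7.115 W m⁻²; the top layer radiates at T_e = 105.8 K.
With N = 6 opaque layers, T_s = (N+1)^(1/4)·T_e = 7^(1/4)·105.8 = 172.2 K.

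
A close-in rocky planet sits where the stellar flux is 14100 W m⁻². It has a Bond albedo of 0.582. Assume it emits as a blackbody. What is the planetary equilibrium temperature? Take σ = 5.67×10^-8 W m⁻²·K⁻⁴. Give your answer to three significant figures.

402 kelvin

Absorbed flux (global mean): S(1−α)/4 = 14100·0.418/4 = 1473 W m⁻².
Balancing against σT⁴: T = (1473/5.67×10⁻⁸)^(1/4) = 401.5 K.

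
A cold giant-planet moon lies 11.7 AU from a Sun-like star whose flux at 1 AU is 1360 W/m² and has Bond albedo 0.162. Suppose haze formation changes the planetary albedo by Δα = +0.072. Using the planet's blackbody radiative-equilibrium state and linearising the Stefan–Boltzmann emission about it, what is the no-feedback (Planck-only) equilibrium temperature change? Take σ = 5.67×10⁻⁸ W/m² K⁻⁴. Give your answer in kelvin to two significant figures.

-1.7 K

By the inverse-square law, S = 1360/11.7² = 9.935 W/m².
Reference equilibrium: T_e = [S(1−α)/(4σ)]^(1/4) = 77.84 K.
ΔF = −(S/4)Δα = −(9.935/4)×(+0.072) = -0.1788 W/m².
Planck response: λ_P = 4σT_e³ = 4·5.67×10⁻⁸·(77.84)³ = 0.1070 W/m²/K.
So ΔT₀ = -0.1788/0.1070 = -1.67 K.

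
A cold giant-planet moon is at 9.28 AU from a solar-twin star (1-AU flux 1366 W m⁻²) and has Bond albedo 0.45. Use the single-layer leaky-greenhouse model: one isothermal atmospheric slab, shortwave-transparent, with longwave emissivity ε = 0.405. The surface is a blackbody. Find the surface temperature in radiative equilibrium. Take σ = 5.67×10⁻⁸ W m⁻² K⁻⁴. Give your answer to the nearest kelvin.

83 K

Irradiance scales as 1/d², so S = 1366 W m⁻² × (1/9.28)² = 15.86 W m⁻².
At the top of the atmosphere, σT_e⁴ = S(1−α)/4 = 2.181 W m⁻², giving T_e = 78.75 K.
For a single slab of emissivity ε, T_s⁴ = 2T_e⁴/(2−ε); thus T_s = 78.75·(1.254)^(1/4) = 83.34 K.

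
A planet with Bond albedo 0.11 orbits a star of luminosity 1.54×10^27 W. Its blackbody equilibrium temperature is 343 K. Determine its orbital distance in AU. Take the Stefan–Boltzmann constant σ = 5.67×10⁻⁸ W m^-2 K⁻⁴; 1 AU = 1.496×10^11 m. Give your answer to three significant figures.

Energy balance gives S = 4σT⁴/(1−α) = 3527 W m^-2.
From L = 4πd²S, d = √(1.54×10^27/(4π·3527)) = 1.864×10^11 m = 1.246 AU.

1.25 AU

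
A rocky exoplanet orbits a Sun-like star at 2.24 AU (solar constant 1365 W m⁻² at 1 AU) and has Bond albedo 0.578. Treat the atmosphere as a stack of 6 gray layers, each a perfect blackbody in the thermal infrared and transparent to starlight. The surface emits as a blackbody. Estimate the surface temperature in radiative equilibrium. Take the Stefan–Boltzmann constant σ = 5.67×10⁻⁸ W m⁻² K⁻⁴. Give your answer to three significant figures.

Irradiance scales as 1/d², so S = 1365 W m⁻² × (1/2.24)² = 272.0 W m⁻².
OLR = S(1−α)/4 = 28.70 W m⁻²; the top layer radiates at T_e = 150.0 K.
For an N-layer opaque stack, T_s⁴ = (N+1)T_e⁴, hence T_s = (7)^(1/4)×150.0 K = 244.0 K.

244 K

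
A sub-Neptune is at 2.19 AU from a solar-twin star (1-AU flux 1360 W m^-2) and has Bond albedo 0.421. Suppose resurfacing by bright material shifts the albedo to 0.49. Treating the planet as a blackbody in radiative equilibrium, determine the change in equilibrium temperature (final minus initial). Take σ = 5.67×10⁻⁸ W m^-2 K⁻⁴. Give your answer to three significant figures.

Irradiance scales as 1/d², so S = 1360 W m^-2 × (1/2.19)² = 283.6 W m^-2.
Initial: T₁ = [S(1−0.421)/(4σ)]^(1/4) = 164.0 K.
With α = 0.49, T₂ = 158.9 K.
Change: 158.9 − 164.0 = -5.122 K.

-5.12 kelvin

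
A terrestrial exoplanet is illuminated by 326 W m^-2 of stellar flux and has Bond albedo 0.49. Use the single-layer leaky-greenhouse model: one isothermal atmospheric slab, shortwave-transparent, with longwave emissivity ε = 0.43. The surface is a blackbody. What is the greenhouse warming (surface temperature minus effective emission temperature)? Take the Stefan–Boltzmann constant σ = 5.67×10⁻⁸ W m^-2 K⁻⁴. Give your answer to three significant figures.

10.3 K

Effective emission temperature (TOA balance): σT_e⁴ = S(1−α)/4 = 41.56 W m^-2 → T_e = 164.5 K.
For a single slab of emissivity ε, T_s⁴ = 2T_e⁴/(2−ε); thus T_s = 164.5·(1.274)^(1/4) = 174.8 K.
T_s − T_e = 174.8 − 164.5 = 10.27 K.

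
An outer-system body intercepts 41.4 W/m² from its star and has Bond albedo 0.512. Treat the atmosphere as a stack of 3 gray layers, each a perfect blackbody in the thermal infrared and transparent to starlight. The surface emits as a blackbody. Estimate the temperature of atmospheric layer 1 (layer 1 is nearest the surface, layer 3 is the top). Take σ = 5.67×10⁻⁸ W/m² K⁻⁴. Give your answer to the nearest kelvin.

128 K

Top-of-atmosphere balance: σT_e⁴ = S(1−α)/4 = 5.051 W/m² → T_e = 97.15 K.
Each opaque layer satisfies 2T_j⁴ = T_{j−1}⁴ + T_{j+1}⁴, giving T_k⁴ = (N+1−k)T_e⁴.
With k = 1: T_1 = (3+1−1)^¼·97.15 K = 127.9 K.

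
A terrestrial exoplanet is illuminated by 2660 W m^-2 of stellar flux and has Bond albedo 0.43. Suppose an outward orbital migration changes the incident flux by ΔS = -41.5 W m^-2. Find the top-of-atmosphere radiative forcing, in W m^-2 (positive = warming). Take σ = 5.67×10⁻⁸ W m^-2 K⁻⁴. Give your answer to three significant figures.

TOA radiative forcing: ΔF = (1−α)ΔS/4 = 0.57·(-41.5)/4 = -5.914 W m^-2.

-5.91 W m^-2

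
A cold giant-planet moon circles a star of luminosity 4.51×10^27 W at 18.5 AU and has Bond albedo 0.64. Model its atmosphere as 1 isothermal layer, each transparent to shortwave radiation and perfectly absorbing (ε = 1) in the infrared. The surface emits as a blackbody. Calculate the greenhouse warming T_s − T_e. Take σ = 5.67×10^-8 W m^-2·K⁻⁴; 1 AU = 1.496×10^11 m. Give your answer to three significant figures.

17.6 K

d = 18.5 × 1.496×10^11 m = 2.768×10^12 m.
Spreading L over a sphere of radius d: S = 4.51×10^27/(4π·2.77×10^12²) = 46.86 W m^-2.
The effective emission temperature is T_e = [S(1−α)/(4σ)]^¼ = 92.87 K.
Surface: T_s = (2)^¼·T_e = 110.4 K.
So the greenhouse effect raises the surface by 110.4 − 92.87 = 17.57 K.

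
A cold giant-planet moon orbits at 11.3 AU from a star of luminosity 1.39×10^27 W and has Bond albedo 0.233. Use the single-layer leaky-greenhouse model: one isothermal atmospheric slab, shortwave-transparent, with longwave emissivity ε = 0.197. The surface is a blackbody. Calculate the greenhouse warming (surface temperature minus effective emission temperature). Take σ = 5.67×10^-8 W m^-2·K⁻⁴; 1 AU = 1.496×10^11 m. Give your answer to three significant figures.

2.81 K

Orbital distance: d = 11.3 AU = 1.690×10^12 m.
S = L/(4πd²) = 38.71 W m^-2.
At the top of the atmosphere, σT_e⁴ = S(1−α)/4 = 7.422 W m^-2, giving T_e = 107.0 K.
The surface balance (absorbed SW + ε·downward IR = σT_s⁴) with T_a⁴ = T_s⁴/2 reduces to T_s = T_e·[2/(2−ε)]^¼ = 109.8 K.
T_s − T_e = 109.8 − 107.0 = 2.809 K.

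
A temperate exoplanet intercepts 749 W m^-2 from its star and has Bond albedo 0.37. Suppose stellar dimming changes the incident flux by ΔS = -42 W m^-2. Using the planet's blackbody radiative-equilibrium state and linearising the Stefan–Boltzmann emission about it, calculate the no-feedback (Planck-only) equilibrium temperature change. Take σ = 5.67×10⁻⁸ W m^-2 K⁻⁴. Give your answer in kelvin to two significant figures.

-3.0 K

The baseline emission temperature is T_e = 213.6 K.
TOA radiative forcing: ΔF = (1−α)ΔS/4 = 0.63·(-42)/4 = -6.615 W m^-2.
The Planck feedback parameter is 4σT_e³ = 2.209 W m^-2/K.
Hence the no-feedback warming is ΔF/(4σT_e³) = -2.99 K.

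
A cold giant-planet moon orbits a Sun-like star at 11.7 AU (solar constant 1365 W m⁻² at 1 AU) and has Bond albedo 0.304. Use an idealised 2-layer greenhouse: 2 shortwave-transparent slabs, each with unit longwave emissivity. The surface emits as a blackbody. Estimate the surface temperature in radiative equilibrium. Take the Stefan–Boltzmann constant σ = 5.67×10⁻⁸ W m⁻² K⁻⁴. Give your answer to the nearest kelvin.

98 kelvin

Flux at the orbit: S = 1365/(11.7)² = 9.972 W m⁻².
OLR = S(1−α)/4 = 1.735 W m⁻²; the top layer radiates at T_e = 74.38 K.
For an N-layer opaque stack, T_s⁴ = (N+1)T_e⁴, hence T_s = (3)^(1/4)×74.38 K = 97.88 K.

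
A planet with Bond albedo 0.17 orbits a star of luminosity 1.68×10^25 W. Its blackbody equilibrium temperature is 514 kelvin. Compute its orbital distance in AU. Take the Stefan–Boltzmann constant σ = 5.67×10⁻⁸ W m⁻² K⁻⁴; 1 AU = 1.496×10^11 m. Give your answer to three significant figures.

0.0560 AU

Required flux: S = 4σT⁴/(1−α) = 19070 W m⁻².
From L = 4πd²S, d = √(1.68×10^25/(4π·19070)) = 8.372×10^9 m = 0.05596 AU.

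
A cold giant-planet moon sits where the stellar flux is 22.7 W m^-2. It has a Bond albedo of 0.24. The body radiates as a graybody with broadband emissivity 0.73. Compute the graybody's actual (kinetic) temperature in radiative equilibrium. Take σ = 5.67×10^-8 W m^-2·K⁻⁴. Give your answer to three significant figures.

The planet absorbs (1−α)S over its disc πR² and re-emits over 4πR², so the mean absorbed flux is (1−0.24)·22.70/4 = 4.313 W m^-2.
Radiative balance εσT⁴ = 4.313 gives T = [4.313/(0.73·σ)]^(1/4) = 101.0 K.

101 K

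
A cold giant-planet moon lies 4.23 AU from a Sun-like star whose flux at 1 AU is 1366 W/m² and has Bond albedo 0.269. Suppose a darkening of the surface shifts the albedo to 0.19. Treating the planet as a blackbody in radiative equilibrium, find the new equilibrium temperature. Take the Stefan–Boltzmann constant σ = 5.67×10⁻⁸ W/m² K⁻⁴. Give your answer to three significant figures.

Irradiance scales as 1/d², so S = 1366 W/m² × (1/4.23)² = 76.34 W/m².
New equilibrium: T₂ = [(1−0.19)·76.34/(4σ)]^(1/4) = 128.5 K.

128 kelvin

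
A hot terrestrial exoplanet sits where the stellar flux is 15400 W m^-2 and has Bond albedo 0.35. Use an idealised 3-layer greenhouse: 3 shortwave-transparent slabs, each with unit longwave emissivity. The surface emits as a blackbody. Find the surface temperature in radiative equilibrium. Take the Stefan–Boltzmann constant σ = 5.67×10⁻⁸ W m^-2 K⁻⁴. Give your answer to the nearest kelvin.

Top-of-atmosphere balance: σT_e⁴ = S(1−α)/4 = 2502 W m^-2 → T_e = 458.4 K.
Layer-by-layer balance gives σT_s⁴ = (N+1)σT_e⁴, so T_s = 4^¼·458.4 = 648.2 K.

648 K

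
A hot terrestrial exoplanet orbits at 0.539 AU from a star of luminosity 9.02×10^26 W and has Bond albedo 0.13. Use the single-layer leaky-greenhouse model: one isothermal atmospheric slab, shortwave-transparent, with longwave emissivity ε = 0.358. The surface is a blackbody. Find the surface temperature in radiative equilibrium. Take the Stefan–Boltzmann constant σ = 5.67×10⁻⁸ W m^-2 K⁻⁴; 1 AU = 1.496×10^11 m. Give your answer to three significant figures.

Orbital distance: d = 0.539 AU = 8.063×10^10 m.
S = L/(4πd²) = 11040 W m^-2.
The planet radiates to space at T_e = [S(1−α)/(4σ)]^(1/4) = 453.6 K.
The surface balance (absorbed SW + ε·downward IR = σT_s⁴) with T_a⁴ = T_s⁴/2 reduces to T_s = T_e·[2/(2−ε)]^¼ = 476.6 K.

477 K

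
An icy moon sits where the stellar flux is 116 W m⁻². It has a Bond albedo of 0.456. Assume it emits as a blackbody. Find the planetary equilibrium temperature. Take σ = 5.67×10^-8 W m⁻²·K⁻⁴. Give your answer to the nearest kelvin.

129 K

Averaging over the sphere, the absorbed flux is S(1−α)/4 = 15.78 W m⁻².
In equilibrium σT⁴ equals this, so T = 129.2 K.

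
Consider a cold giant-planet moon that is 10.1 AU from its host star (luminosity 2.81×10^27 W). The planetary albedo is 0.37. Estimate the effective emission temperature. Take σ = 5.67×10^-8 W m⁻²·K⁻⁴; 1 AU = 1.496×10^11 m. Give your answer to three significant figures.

d = 10.1 × 1.496×10^11 m = 1.511×10^12 m.
S = L/(4πd²) = 97.95 W m⁻².
Averaging over the sphere, the absorbed flux is S(1−α)/4 = 15.43 W m⁻².
In equilibrium σT⁴ equals this, so T = 128.4 K.

128 kelvin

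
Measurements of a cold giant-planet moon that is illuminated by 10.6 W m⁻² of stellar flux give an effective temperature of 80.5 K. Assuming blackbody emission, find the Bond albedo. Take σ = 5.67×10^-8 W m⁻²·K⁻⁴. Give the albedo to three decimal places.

0.101

From σT⁴ = S(1−α)/4 we invert for α: 1−α = 4σT⁴/S.
σT⁴ = 2.381 W m⁻², so 4σT⁴ = 9.524 W m⁻².
1−α = 9.524/10.60 = 0.8985, so α = 0.1015.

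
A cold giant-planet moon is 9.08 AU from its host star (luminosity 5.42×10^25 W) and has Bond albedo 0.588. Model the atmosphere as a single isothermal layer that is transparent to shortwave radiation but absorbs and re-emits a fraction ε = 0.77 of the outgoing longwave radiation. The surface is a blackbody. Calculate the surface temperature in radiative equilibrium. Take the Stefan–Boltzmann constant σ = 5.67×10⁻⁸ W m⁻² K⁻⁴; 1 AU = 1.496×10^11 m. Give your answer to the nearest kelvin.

Orbital distance: d = 9.08 AU = 1.358×10^12 m.
Flux at the orbit: S = L/(4πd²) = 5.42×10^25/(4π·(1.36×10^12)²) = 2.338 W m⁻².
The planet radiates to space at T_e = [S(1−α)/(4σ)]^(1/4) = 45.39 K.
For a single slab of emissivity ε, T_s⁴ = 2T_e⁴/(2−ε); thus T_s = 45.39·(1.626)^(1/4) = 51.26 K.

51 K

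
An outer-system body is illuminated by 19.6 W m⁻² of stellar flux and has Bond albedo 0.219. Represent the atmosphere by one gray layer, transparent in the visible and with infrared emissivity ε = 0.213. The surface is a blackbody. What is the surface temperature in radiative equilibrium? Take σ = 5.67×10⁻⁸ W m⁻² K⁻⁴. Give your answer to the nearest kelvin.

Effective emission temperature (TOA balance): σT_e⁴ = S(1−α)/4 = 3.827 W m⁻² → T_e = 90.64 K.
Surface balance with a leaky layer gives σT_s⁴ = σT_e⁴·2/(2−ε), so T_s = T_e·[2/(2−0.213)]^(1/4) = 93.23 K.

93 K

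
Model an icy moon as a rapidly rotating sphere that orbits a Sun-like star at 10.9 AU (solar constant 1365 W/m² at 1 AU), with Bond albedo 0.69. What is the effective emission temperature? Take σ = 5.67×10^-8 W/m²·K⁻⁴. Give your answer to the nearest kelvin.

By the inverse-square law, S = 1365/10.9² = 11.49 W/m².
The planet absorbs (1−α)S over its disc πR² and re-emits over 4πR², so the mean absorbed flux is (1−0.69)·11.49/4 = 0.8904 W/m².
Set σT⁴ = 0.8904 → T = (0.8904/σ)^(1/4) = 62.95 K.

63 K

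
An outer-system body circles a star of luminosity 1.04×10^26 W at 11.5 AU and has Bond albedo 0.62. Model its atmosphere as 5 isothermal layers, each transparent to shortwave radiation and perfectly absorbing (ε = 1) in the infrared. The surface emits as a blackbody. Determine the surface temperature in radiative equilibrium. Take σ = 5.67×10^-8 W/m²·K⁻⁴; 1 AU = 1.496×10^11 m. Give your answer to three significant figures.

Orbital distance: d = 11.5 AU = 1.720×10^12 m.
S = L/(4πd²) = 2.796 W/m².
OLR = S(1−α)/4 = 0.2656 W/m²; the top layer radiates at T_e = 46.52 K.
For an N-layer opaque stack, T_s⁴ = (N+1)T_e⁴, hence T_s = (6)^(1/4)×46.52 K = 72.81 K.

72.8 kelvin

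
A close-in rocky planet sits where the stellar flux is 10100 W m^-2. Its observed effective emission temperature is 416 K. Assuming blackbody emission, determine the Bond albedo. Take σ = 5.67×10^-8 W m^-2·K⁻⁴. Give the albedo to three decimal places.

Energy balance: S(1−α)/4 = σT⁴, so 1−α = 4σT⁴/S.
4σT⁴ = 4·5.67×10⁻⁸·(416)⁴ = 6792 W m^-2.
Hence α = 1 − 6792/10100 = 0.3275.

0.327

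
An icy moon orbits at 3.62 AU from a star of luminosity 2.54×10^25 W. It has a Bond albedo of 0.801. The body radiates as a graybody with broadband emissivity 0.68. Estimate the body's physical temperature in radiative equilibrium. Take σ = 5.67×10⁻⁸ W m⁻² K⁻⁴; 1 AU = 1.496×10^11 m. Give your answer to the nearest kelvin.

Orbital distance: d = 3.62 AU = 5.416×10^11 m.
S = L/(4πd²) = 6.892 W m⁻².
Absorbed flux (global mean): S(1−α)/4 = 6.892·0.199/4 = 0.3429 W m⁻².
Radiative balance εσT⁴ = 0.3429 gives T = [0.3429/(0.68·σ)]^(1/4) = 54.61 K.

55 kelvin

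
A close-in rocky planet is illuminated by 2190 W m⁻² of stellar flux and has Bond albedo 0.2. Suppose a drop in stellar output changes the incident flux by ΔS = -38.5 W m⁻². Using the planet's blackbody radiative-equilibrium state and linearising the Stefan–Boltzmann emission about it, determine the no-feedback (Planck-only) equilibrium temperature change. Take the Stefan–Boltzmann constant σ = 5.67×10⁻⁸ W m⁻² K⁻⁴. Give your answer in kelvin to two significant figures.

-1.3 kelvin

Unperturbed T_e = [2190·(1−0.2)/(4σ)]^¼ = 296.5 K.
TOA radiative forcing: ΔF = (1−α)ΔS/4 = 0.8·(-38.5)/4 = -7.700 W m⁻².
The Planck feedback parameter is 4σT_e³ = 5.910 W m⁻²/K.
So ΔT₀ = -7.700/5.910 = -1.30 K.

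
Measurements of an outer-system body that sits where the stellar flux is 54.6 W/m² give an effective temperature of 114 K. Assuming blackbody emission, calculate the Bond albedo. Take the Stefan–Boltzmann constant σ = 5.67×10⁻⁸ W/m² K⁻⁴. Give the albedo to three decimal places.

0.298

From σT⁴ = S(1−α)/4 we invert for α: 1−α = 4σT⁴/S.
σT⁴ = 9.576 W/m², so 4σT⁴ = 38.31 W/m².
1−α = 38.31/54.60 = 0.7016, so α = 0.2984.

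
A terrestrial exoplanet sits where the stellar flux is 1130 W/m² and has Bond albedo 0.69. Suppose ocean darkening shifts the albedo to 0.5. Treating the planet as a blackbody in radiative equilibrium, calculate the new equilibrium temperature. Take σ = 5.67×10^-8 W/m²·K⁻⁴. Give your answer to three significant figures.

223 kelvin

T₂ = [S(1−α₂)/(4σ)]^(1/4) = [1130·0.5/(4σ)]^(1/4) = 223.4 K.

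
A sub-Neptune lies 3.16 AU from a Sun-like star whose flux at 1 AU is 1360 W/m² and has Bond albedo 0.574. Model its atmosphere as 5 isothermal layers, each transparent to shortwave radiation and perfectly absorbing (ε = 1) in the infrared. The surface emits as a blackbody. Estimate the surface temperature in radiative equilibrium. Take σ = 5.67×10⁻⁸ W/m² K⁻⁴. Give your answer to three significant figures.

By the inverse-square law, S = 1360/3.16² = 136.2 W/m².
The effective emission temperature is T_e = [S(1−α)/(4σ)]^¼ = 126.5 K.
For an N-layer opaque stack, T_s⁴ = (N+1)T_e⁴, hence T_s = (6)^(1/4)×126.5 K = 197.9 K.

198 K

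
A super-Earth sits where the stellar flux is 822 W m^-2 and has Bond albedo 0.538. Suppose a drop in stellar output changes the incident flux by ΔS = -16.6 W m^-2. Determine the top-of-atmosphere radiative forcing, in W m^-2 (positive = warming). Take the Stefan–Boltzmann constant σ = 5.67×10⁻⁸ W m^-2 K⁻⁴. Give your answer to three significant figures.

TOA radiative forcing: ΔF = (1−α)ΔS/4 = 0.462·(-16.6)/4 = -1.917 W m^-2.

-1.92 W m^-2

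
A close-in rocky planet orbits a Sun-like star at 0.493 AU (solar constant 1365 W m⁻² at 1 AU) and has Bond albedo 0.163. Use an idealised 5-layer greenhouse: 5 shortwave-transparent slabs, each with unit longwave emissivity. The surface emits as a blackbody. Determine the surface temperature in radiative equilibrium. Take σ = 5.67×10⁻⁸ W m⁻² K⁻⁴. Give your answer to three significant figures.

594 K

Irradiance scales as 1/d², so S = 1365 W m⁻² × (1/0.493)² = 5616 W m⁻².
OLR = S(1−α)/4 = 1175 W m⁻²; the top layer radiates at T_e = 379.4 K.
For an N-layer opaque stack, T_s⁴ = (N+1)T_e⁴, hence T_s = (6)^(1/4)×379.4 K = 593.8 K.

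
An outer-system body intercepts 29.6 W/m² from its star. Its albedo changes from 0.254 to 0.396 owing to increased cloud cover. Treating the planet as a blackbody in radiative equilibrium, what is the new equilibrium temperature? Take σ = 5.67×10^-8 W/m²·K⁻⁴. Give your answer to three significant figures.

With the new albedo, S(1−α₂)/4 = 4.470 W/m², so T₂ = 94.23 K.

94.2 K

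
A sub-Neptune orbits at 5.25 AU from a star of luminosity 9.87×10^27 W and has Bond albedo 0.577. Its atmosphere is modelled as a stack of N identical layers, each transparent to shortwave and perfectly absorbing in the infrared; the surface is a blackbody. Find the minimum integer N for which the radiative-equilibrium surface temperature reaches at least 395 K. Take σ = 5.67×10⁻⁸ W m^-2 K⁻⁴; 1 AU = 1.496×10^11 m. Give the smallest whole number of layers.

10

Orbital distance: d = 5.25 AU = 7.854×10^11 m.
Flux at the orbit: S = L/(4πd²) = 9.87×10^27/(4π·(7.85×10^11)²) = 1273 W m^-2.
Top-of-atmosphere balance: σT_e⁴ = S(1−α)/4 = 134.6 W m^-2 → T_e = 220.8 K.
Since T_s⁴ = (N+1)T_e⁴, we need N ≥ (T_s/T_e)⁴ − 1 = 9.251.
The minimum whole number is N = 10.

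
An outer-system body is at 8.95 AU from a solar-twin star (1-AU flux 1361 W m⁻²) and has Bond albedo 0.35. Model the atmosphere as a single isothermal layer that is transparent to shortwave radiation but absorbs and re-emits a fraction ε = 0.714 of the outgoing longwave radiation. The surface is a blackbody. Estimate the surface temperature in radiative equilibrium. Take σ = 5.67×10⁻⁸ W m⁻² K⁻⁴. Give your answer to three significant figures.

By the inverse-square law, S = 1361/8.95² = 16.99 W m⁻².
Effective emission temperature (TOA balance): σT_e⁴ = S(1−α)/4 = 2.761 W m⁻² → T_e = 83.54 K.
For a single slab of emissivity ε, T_s⁴ = 2T_e⁴/(2−ε); thus T_s = 83.54·(1.555)^(1/4) = 93.29 K.

93.3 K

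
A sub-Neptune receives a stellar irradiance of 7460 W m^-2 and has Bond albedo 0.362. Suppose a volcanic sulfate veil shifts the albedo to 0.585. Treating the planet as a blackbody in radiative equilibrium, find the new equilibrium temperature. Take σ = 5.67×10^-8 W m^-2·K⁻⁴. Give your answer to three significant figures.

342 K

T₂ = [S(1−α₂)/(4σ)]^(1/4) = [7460·0.415/(4σ)]^(1/4) = 341.8 K.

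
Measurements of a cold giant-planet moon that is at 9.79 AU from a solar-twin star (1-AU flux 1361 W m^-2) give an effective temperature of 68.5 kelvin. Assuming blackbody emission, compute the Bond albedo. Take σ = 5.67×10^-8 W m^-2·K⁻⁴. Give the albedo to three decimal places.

Flux at the orbit: S = 1361/(9.79)² = 14.20 W m^-2.
From σT⁴ = S(1−α)/4 we invert for α: 1−α = 4σT⁴/S.
4σT⁴ = 4·5.67×10⁻⁸·(68.5)⁴ = 4.994 W m^-2.
1−α = 4.994/14.20 = 0.3517, so α = 0.6483.

0.648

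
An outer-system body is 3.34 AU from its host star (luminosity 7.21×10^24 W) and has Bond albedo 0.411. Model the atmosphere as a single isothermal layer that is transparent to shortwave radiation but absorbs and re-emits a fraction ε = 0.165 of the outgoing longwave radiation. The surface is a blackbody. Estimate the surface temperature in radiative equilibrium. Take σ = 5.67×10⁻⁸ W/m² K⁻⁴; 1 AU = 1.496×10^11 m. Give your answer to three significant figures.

50.5 kelvin

d = 3.34 × 1.496×10^11 m = 4.997×10^11 m.
S = L/(4πd²) = 2.298 W/m².
Effective emission temperature (TOA balance): σT_e⁴ = S(1−α)/4 = 0.3384 W/m² → T_e = 49.43 K.
Surface balance with a leaky layer gives σT_s⁴ = σT_e⁴·2/(2−ε), so T_s = T_e·[2/(2−0.165)]^(1/4) = 50.50 K.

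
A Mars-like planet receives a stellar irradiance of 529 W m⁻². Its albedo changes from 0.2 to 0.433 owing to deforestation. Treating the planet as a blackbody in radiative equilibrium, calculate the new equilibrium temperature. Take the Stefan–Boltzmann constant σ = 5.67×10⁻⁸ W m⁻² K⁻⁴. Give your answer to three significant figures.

T₂ = [S(1−α₂)/(4σ)]^(1/4) = [529.0·0.567/(4σ)]^(1/4) = 190.7 K.

191 K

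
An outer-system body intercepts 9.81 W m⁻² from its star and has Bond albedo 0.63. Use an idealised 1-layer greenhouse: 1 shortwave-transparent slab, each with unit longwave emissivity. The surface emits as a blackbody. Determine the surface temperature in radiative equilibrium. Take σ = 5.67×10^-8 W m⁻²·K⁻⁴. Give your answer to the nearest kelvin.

The effective emission temperature is T_e = [S(1−α)/(4σ)]^¼ = 63.25 K.
With N = 1 opaque layers, T_s = (N+1)^(1/4)·T_e = 2^(1/4)·63.25 = 75.22 K.

75 kelvin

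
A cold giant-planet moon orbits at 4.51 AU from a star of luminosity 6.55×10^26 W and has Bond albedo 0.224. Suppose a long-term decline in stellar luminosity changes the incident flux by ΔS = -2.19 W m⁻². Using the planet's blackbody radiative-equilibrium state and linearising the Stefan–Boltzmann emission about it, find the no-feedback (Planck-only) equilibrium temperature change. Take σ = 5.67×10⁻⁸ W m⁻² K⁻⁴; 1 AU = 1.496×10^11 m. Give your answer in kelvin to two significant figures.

-0.67 K

d = 4.51 × 1.496×10^11 m = 6.747×10^11 m.
S = L/(4πd²) = 114.5 W m⁻².
Unperturbed T_e = [114.5·(1−0.224)/(4σ)]^¼ = 140.7 K.
ΔF = Δ[S(1−α)]/4 = (1−0.224)·-2.19/4 = -0.4249 W m⁻².
The Planck feedback parameter is 4σT_e³ = 0.6316 W m⁻²/K.
So ΔT₀ = -0.4249/0.6316 = -0.673 K.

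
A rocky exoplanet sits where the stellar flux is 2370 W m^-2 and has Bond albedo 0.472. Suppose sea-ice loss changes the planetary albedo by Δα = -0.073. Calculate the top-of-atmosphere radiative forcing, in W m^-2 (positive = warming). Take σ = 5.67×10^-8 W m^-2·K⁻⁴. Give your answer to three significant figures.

43.3 W m^-2

The change in absorbed flux is Δ[S(1−α)/4] = −SΔα/4 = 43.25 W m^-2.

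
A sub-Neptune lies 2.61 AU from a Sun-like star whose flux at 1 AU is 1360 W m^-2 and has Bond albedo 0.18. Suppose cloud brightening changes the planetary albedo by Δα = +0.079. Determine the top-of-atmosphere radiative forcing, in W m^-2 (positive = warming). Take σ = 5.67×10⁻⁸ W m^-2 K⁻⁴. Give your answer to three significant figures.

By the inverse-square law, S = 1360/2.61² = 199.6 W m^-2.
The change in absorbed flux is Δ[S(1−α)/4] = −SΔα/4 = -3.943 W m^-2.

-3.94 W m^-2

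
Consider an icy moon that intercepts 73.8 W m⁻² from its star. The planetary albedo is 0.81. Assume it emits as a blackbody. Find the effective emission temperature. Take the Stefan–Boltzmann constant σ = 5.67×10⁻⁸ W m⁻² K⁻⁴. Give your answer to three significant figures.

88.7 K

Absorbed flux (global mean): S(1−α)/4 = 73.80·0.19/4 = 3.505 W m⁻².
Set σT⁴ = 3.505 → T = (3.505/σ)^(1/4) = 88.67 K.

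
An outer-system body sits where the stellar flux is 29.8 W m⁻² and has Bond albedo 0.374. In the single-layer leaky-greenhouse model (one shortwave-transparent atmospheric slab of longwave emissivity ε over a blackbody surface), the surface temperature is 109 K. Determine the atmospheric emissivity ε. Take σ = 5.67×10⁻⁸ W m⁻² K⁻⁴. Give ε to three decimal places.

0.835

First, T_e = [29.80·(1−0.374)/(4σ)]^(1/4) = 95.23 K.
Inverting T_s⁴ = 2T_e⁴/(2−ε): (T_e/T_s)⁴ = 0.5827, so ε = 2(1 − 0.5827) = 0.8346.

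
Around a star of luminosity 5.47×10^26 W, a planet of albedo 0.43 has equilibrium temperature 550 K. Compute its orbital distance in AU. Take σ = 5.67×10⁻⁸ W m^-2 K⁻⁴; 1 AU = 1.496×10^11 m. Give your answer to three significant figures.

Energy balance gives S = 4σT⁴/(1−α) = 36410 W m^-2.
From L = 4πd²S, d = √(5.47×10^26/(4π·36410)) = 3.458×10^10 m = 0.2311 AU.

0.231 AU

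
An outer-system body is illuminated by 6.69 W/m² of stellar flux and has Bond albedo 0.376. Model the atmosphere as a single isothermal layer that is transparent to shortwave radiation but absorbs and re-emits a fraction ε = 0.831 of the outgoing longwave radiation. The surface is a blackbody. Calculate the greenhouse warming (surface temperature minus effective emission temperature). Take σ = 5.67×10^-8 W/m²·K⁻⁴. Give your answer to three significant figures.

9.41 K

The planet radiates to space at T_e = [S(1−α)/(4σ)]^(1/4) = 65.50 K.
The surface balance (absorbed SW + ε·downward IR = σT_s⁴) with T_a⁴ = T_s⁴/2 reduces to T_s = T_e·[2/(2−ε)]^¼ = 74.91 K.
Greenhouse warming: T_s − T_e = 9.411 K.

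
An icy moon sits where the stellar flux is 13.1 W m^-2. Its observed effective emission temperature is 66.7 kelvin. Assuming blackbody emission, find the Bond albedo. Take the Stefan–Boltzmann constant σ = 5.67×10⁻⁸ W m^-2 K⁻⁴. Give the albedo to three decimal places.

0.657

Energy balance: S(1−α)/4 = σT⁴, so 1−α = 4σT⁴/S.
4σT⁴ = 4·5.67×10⁻⁸·(66.7)⁴ = 4.489 W m^-2.
Hence α = 1 − 4.489/13.10 = 0.6573.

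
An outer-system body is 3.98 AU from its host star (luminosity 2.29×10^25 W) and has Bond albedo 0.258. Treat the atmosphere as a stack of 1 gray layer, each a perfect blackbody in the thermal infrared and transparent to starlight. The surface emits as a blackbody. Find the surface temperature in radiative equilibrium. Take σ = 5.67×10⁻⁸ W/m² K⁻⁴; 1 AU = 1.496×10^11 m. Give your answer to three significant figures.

76.2 K

d = 3.98 × 1.496×10^11 m = 5.954×10^11 m.
Flux at the orbit: S = L/(4πd²) = 2.29×10^25/(4π·(5.95×10^11)²) = 5.140 W/m².
OLR = S(1−α)/4 = 0.9535 W/m²; the top layer radiates at T_e = 64.04 K.
Layer-by-layer balance gives σT_s⁴ = (N+1)σT_e⁴, so T_s = 2^¼·64.04 = 76.15 K.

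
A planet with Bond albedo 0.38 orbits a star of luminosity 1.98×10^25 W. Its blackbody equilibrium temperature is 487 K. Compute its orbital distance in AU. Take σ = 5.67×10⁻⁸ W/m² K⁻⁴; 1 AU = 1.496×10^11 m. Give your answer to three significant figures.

Required flux: S = 4σT⁴/(1−α) = 20580 W/m².
From L = 4πd²S, d = √(1.98×10^25/(4π·20580)) = 8.751×10^9 m = 0.05849 AU.

0.0585 AU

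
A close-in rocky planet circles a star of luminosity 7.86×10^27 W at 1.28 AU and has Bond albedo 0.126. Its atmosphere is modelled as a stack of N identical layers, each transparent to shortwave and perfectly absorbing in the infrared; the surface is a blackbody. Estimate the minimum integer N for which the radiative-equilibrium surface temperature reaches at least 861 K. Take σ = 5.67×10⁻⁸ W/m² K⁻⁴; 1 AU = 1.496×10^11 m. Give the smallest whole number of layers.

8

Orbital distance: d = 1.28 AU = 1.915×10^11 m.
S = L/(4πd²) = 17060 W/m².
The effective emission temperature is T_e = [S(1−α)/(4σ)]^¼ = 506.3 K.
Need (N+1)T_e⁴ ≥ T_s⁴, i.e. N+1 ≥ (861/506.3)⁴ = 8.360.
So N ≥ 7.360; the smallest integer is N = 8.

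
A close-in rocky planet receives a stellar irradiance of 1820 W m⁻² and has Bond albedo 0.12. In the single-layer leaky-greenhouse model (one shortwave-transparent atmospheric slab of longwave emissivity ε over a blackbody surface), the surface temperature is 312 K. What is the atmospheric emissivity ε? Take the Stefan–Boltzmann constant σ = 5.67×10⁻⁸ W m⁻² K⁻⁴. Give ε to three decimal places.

0.510

First, T_e = [1820·(1−0.12)/(4σ)]^(1/4) = 289.9 K.
Since (2−ε)/2 = (T_e/T_s)⁴ = 0.7452, ε = 0.5095.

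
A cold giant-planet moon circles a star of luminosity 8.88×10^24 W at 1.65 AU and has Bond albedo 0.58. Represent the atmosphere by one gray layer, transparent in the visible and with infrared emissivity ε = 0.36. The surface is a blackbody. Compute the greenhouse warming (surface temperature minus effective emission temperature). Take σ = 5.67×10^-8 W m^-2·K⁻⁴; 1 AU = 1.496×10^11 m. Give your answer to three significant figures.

Orbital distance: d = 1.65 AU = 2.468×10^11 m.
Spreading L over a sphere of radius d: S = 8.88×10^24/(4π·2.47×10^11²) = 11.60 W m^-2.
The planet radiates to space at T_e = [S(1−α)/(4σ)]^(1/4) = 68.08 K.
For a single slab of emissivity ε, T_s⁴ = 2T_e⁴/(2−ε); thus T_s = 68.08·(1.22)^(1/4) = 71.54 K.
The atmosphere warms the surface by 3.463 K.

3.46 K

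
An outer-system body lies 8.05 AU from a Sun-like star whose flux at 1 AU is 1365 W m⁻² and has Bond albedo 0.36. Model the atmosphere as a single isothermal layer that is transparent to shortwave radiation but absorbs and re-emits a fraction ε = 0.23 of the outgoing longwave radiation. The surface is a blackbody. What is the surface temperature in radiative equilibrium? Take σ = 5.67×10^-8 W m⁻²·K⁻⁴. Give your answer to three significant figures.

90.5 K

By the inverse-square law, S = 1365/8.05² = 21.06 W m⁻².
At the top of the atmosphere, σT_e⁴ = S(1−α)/4 = 3.370 W m⁻², giving T_e = 87.81 K.
Surface balance with a leaky layer gives σT_s⁴ = σT_e⁴·2/(2−ε), so T_s = T_e·[2/(2−0.23)]^(1/4) = 90.53 K.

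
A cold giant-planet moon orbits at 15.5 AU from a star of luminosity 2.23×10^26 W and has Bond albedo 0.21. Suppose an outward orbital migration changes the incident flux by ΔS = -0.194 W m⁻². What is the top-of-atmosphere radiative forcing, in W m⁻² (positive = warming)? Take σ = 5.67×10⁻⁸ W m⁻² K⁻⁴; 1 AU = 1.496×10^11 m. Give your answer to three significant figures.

Orbital distance: d = 15.5 AU = 2.319×10^12 m.
Flux at the orbit: S = L/(4πd²) = 2.23×10^26/(4π·(2.32×10^12)²) = 3.300 W m⁻².
TOA radiative forcing: ΔF = (1−α)ΔS/4 = 0.79·(-0.194)/4 = -0.03832 W m⁻².

-0.0383 W m⁻²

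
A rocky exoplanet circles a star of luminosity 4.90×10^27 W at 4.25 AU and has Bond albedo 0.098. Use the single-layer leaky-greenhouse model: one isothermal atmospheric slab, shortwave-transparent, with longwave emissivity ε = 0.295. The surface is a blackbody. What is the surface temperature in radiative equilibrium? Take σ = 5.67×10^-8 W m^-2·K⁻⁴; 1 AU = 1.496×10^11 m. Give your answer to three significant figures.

259 kelvin

Orbital distance: d = 4.25 AU = 6.358×10^11 m.
Spreading L over a sphere of radius d: S = 4.90×10^27/(4π·6.36×10^11²) = 964.6 W m^-2.
Effective emission temperature (TOA balance): σT_e⁴ = S(1−α)/4 = 217.5 W m^-2 → T_e = 248.9 K.
The surface balance (absorbed SW + ε·downward IR = σT_s⁴) with T_a⁴ = T_s⁴/2 reduces to T_s = T_e·[2/(2−ε)]^¼ = 259.0 K.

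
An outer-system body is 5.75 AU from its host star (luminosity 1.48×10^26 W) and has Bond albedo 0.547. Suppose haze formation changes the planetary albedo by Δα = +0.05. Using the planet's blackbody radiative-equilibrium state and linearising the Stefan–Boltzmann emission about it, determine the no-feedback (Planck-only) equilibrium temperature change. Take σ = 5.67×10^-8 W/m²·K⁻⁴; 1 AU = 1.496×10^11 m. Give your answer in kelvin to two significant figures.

Orbital distance: d = 5.75 AU = 8.602×10^11 m.
Flux at the orbit: S = L/(4πd²) = 1.48×10^26/(4π·(8.60×10^11)²) = 15.92 W/m².
Unperturbed T_e = [15.92·(1−0.547)/(4σ)]^¼ = 75.09 K.
ΔF = −(S/4)Δα = −(15.92/4)×(+0.05) = -0.1990 W/m².
Linearising σT⁴ gives d(σT⁴)/dT = 4σT_e³ = 0.09602 W/m² per K.
Hence the no-feedback warming is ΔF/(4σT_e³) = -2.07 K.

-2.1 K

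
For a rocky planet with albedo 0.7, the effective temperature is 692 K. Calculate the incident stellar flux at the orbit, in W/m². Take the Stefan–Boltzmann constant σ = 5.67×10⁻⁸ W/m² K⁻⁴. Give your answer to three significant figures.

Invert the energy balance for S: S = 4σT⁴/(1−α).
The emitted flux is σT⁴ = 13000 W/m².
So S = 4×13000/(1−0.7) = 1.734×10^5 W/m².

1.73×10^5 W/m²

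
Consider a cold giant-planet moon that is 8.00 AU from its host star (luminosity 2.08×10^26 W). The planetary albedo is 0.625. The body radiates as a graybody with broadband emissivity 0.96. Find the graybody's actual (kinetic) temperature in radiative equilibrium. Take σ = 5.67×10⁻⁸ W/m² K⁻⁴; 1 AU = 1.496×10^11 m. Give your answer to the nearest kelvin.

d = 8.00 × 1.496×10^11 m = 1.197×10^12 m.
Spreading L over a sphere of radius d: S = 2.08×10^26/(4π·1.20×10^12²) = 11.56 W/m².
Absorbed flux (global mean): S(1−α)/4 = 11.56·0.375/4 = 1.083 W/m².
Radiative balance εσT⁴ = 1.083 gives T = [1.083/(0.96·σ)]^(1/4) = 66.79 K.

67 K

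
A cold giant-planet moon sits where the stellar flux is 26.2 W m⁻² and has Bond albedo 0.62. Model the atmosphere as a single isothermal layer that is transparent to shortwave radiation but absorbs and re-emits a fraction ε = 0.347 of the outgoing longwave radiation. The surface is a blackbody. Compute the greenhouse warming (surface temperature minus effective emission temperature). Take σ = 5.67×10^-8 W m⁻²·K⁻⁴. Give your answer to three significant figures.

Effective emission temperature (TOA balance): σT_e⁴ = S(1−α)/4 = 2.489 W m⁻² → T_e = 81.40 K.
Surface balance with a leaky layer gives σT_s⁴ = σT_e⁴·2/(2−ε), so T_s = T_e·[2/(2−0.347)]^(1/4) = 85.37 K.
The atmosphere warms the surface by 3.972 K.

3.97 K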